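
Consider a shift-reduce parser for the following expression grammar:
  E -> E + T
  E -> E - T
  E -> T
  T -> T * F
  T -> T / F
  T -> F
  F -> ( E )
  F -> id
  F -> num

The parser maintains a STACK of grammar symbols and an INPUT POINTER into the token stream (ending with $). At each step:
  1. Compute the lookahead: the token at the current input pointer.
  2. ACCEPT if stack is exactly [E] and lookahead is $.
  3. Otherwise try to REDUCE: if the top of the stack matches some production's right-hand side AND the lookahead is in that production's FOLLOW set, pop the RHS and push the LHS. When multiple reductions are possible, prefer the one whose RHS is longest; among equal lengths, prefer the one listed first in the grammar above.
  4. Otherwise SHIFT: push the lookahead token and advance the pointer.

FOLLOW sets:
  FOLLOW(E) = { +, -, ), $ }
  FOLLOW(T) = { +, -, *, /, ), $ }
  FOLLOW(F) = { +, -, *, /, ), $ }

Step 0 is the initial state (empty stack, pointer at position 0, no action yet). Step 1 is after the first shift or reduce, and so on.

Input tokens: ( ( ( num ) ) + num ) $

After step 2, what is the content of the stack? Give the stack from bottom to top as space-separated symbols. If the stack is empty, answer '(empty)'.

Step 1: shift (. Stack=[(] ptr=1 lookahead=( remaining=[( ( num ) ) + num ) $]
Step 2: shift (. Stack=[( (] ptr=2 lookahead=( remaining=[( num ) ) + num ) $]

Answer: ( (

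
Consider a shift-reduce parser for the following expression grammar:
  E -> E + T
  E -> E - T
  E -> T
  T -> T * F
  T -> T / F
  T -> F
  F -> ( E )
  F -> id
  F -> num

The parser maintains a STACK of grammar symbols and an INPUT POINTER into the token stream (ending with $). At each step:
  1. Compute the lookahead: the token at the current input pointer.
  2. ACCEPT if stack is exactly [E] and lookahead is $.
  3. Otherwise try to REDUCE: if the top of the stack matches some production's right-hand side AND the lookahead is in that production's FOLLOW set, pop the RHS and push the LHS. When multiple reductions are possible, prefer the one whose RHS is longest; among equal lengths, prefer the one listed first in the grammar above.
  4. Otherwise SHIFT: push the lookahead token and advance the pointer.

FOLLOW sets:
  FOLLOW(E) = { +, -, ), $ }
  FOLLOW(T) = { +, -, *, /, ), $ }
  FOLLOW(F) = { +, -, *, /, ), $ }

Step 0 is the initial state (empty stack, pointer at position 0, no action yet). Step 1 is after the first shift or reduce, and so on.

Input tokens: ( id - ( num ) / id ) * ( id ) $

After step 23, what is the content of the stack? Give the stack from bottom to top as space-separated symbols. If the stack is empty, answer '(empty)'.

Step 1: shift (. Stack=[(] ptr=1 lookahead=id remaining=[id - ( num ) / id ) * ( id ) $]
Step 2: shift id. Stack=[( id] ptr=2 lookahead=- remaining=[- ( num ) / id ) * ( id ) $]
Step 3: reduce F->id. Stack=[( F] ptr=2 lookahead=- remaining=[- ( num ) / id ) * ( id ) $]
Step 4: reduce T->F. Stack=[( T] ptr=2 lookahead=- remaining=[- ( num ) / id ) * ( id ) $]
Step 5: reduce E->T. Stack=[( E] ptr=2 lookahead=- remaining=[- ( num ) / id ) * ( id ) $]
Step 6: shift -. Stack=[( E -] ptr=3 lookahead=( remaining=[( num ) / id ) * ( id ) $]
Step 7: shift (. Stack=[( E - (] ptr=4 lookahead=num remaining=[num ) / id ) * ( id ) $]
Step 8: shift num. Stack=[( E - ( num] ptr=5 lookahead=) remaining=[) / id ) * ( id ) $]
Step 9: reduce F->num. Stack=[( E - ( F] ptr=5 lookahead=) remaining=[) / id ) * ( id ) $]
Step 10: reduce T->F. Stack=[( E - ( T] ptr=5 lookahead=) remaining=[) / id ) * ( id ) $]
Step 11: reduce E->T. Stack=[( E - ( E] ptr=5 lookahead=) remaining=[) / id ) * ( id ) $]
Step 12: shift ). Stack=[( E - ( E )] ptr=6 lookahead=/ remaining=[/ id ) * ( id ) $]
Step 13: reduce F->( E ). Stack=[( E - F] ptr=6 lookahead=/ remaining=[/ id ) * ( id ) $]
Step 14: reduce T->F. Stack=[( E - T] ptr=6 lookahead=/ remaining=[/ id ) * ( id ) $]
Step 15: shift /. Stack=[( E - T /] ptr=7 lookahead=id remaining=[id ) * ( id ) $]
Step 16: shift id. Stack=[( E - T / id] ptr=8 lookahead=) remaining=[) * ( id ) $]
Step 17: reduce F->id. Stack=[( E - T / F] ptr=8 lookahead=) remaining=[) * ( id ) $]
Step 18: reduce T->T / F. Stack=[( E - T] ptr=8 lookahead=) remaining=[) * ( id ) $]
Step 19: reduce E->E - T. Stack=[( E] ptr=8 lookahead=) remaining=[) * ( id ) $]
Step 20: shift ). Stack=[( E )] ptr=9 lookahead=* remaining=[* ( id ) $]
Step 21: reduce F->( E ). Stack=[F] ptr=9 lookahead=* remaining=[* ( id ) $]
Step 22: reduce T->F. Stack=[T] ptr=9 lookahead=* remaining=[* ( id ) $]
Step 23: shift *. Stack=[T *] ptr=10 lookahead=( remaining=[( id ) $]

Answer: T *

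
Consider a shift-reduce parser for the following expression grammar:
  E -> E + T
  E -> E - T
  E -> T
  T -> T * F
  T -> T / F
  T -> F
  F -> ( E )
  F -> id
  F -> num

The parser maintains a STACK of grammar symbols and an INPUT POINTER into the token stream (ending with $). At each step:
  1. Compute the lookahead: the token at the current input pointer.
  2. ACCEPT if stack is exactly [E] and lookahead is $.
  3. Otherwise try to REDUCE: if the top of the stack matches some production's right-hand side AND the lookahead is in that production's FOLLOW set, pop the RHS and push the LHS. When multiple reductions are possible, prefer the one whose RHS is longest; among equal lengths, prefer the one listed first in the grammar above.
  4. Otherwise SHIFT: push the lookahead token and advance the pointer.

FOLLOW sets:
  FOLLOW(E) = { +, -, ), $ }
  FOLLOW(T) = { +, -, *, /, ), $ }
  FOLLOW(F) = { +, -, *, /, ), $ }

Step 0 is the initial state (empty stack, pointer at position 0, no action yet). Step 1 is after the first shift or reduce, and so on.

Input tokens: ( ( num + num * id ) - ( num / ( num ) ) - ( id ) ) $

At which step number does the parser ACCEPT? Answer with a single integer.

Answer: 53

Derivation:
Step 1: shift (. Stack=[(] ptr=1 lookahead=( remaining=[( num + num * id ) - ( num / ( num ) ) - ( id ) ) $]
Step 2: shift (. Stack=[( (] ptr=2 lookahead=num remaining=[num + num * id ) - ( num / ( num ) ) - ( id ) ) $]
Step 3: shift num. Stack=[( ( num] ptr=3 lookahead=+ remaining=[+ num * id ) - ( num / ( num ) ) - ( id ) ) $]
Step 4: reduce F->num. Stack=[( ( F] ptr=3 lookahead=+ remaining=[+ num * id ) - ( num / ( num ) ) - ( id ) ) $]
Step 5: reduce T->F. Stack=[( ( T] ptr=3 lookahead=+ remaining=[+ num * id ) - ( num / ( num ) ) - ( id ) ) $]
Step 6: reduce E->T. Stack=[( ( E] ptr=3 lookahead=+ remaining=[+ num * id ) - ( num / ( num ) ) - ( id ) ) $]
Step 7: shift +. Stack=[( ( E +] ptr=4 lookahead=num remaining=[num * id ) - ( num / ( num ) ) - ( id ) ) $]
Step 8: shift num. Stack=[( ( E + num] ptr=5 lookahead=* remaining=[* id ) - ( num / ( num ) ) - ( id ) ) $]
Step 9: reduce F->num. Stack=[( ( E + F] ptr=5 lookahead=* remaining=[* id ) - ( num / ( num ) ) - ( id ) ) $]
Step 10: reduce T->F. Stack=[( ( E + T] ptr=5 lookahead=* remaining=[* id ) - ( num / ( num ) ) - ( id ) ) $]
Step 11: shift *. Stack=[( ( E + T *] ptr=6 lookahead=id remaining=[id ) - ( num / ( num ) ) - ( id ) ) $]
Step 12: shift id. Stack=[( ( E + T * id] ptr=7 lookahead=) remaining=[) - ( num / ( num ) ) - ( id ) ) $]
Step 13: reduce F->id. Stack=[( ( E + T * F] ptr=7 lookahead=) remaining=[) - ( num / ( num ) ) - ( id ) ) $]
Step 14: reduce T->T * F. Stack=[( ( E + T] ptr=7 lookahead=) remaining=[) - ( num / ( num ) ) - ( id ) ) $]
Step 15: reduce E->E + T. Stack=[( ( E] ptr=7 lookahead=) remaining=[) - ( num / ( num ) ) - ( id ) ) $]
Step 16: shift ). Stack=[( ( E )] ptr=8 lookahead=- remaining=[- ( num / ( num ) ) - ( id ) ) $]
Step 17: reduce F->( E ). Stack=[( F] ptr=8 lookahead=- remaining=[- ( num / ( num ) ) - ( id ) ) $]
Step 18: reduce T->F. Stack=[( T] ptr=8 lookahead=- remaining=[- ( num / ( num ) ) - ( id ) ) $]
Step 19: reduce E->T. Stack=[( E] ptr=8 lookahead=- remaining=[- ( num / ( num ) ) - ( id ) ) $]
Step 20: shift -. Stack=[( E -] ptr=9 lookahead=( remaining=[( num / ( num ) ) - ( id ) ) $]
Step 21: shift (. Stack=[( E - (] ptr=10 lookahead=num remaining=[num / ( num ) ) - ( id ) ) $]
Step 22: shift num. Stack=[( E - ( num] ptr=11 lookahead=/ remaining=[/ ( num ) ) - ( id ) ) $]
Step 23: reduce F->num. Stack=[( E - ( F] ptr=11 lookahead=/ remaining=[/ ( num ) ) - ( id ) ) $]
Step 24: reduce T->F. Stack=[( E - ( T] ptr=11 lookahead=/ remaining=[/ ( num ) ) - ( id ) ) $]
Step 25: shift /. Stack=[( E - ( T /] ptr=12 lookahead=( remaining=[( num ) ) - ( id ) ) $]
Step 26: shift (. Stack=[( E - ( T / (] ptr=13 lookahead=num remaining=[num ) ) - ( id ) ) $]
Step 27: shift num. Stack=[( E - ( T / ( num] ptr=14 lookahead=) remaining=[) ) - ( id ) ) $]
Step 28: reduce F->num. Stack=[( E - ( T / ( F] ptr=14 lookahead=) remaining=[) ) - ( id ) ) $]
Step 29: reduce T->F. Stack=[( E - ( T / ( T] ptr=14 lookahead=) remaining=[) ) - ( id ) ) $]
Step 30: reduce E->T. Stack=[( E - ( T / ( E] ptr=14 lookahead=) remaining=[) ) - ( id ) ) $]
Step 31: shift ). Stack=[( E - ( T / ( E )] ptr=15 lookahead=) remaining=[) - ( id ) ) $]
Step 32: reduce F->( E ). Stack=[( E - ( T / F] ptr=15 lookahead=) remaining=[) - ( id ) ) $]
Step 33: reduce T->T / F. Stack=[( E - ( T] ptr=15 lookahead=) remaining=[) - ( id ) ) $]
Step 34: reduce E->T. Stack=[( E - ( E] ptr=15 lookahead=) remaining=[) - ( id ) ) $]
Step 35: shift ). Stack=[( E - ( E )] ptr=16 lookahead=- remaining=[- ( id ) ) $]
Step 36: reduce F->( E ). Stack=[( E - F] ptr=16 lookahead=- remaining=[- ( id ) ) $]
Step 37: reduce T->F. Stack=[( E - T] ptr=16 lookahead=- remaining=[- ( id ) ) $]
Step 38: reduce E->E - T. Stack=[( E] ptr=16 lookahead=- remaining=[- ( id ) ) $]
Step 39: shift -. Stack=[( E -] ptr=17 lookahead=( remaining=[( id ) ) $]
Step 40: shift (. Stack=[( E - (] ptr=18 lookahead=id remaining=[id ) ) $]
Step 41: shift id. Stack=[( E - ( id] ptr=19 lookahead=) remaining=[) ) $]
Step 42: reduce F->id. Stack=[( E - ( F] ptr=19 lookahead=) remaining=[) ) $]
Step 43: reduce T->F. Stack=[( E - ( T] ptr=19 lookahead=) remaining=[) ) $]
Step 44: reduce E->T. Stack=[( E - ( E] ptr=19 lookahead=) remaining=[) ) $]
Step 45: shift ). Stack=[( E - ( E )] ptr=20 lookahead=) remaining=[) $]
Step 46: reduce F->( E ). Stack=[( E - F] ptr=20 lookahead=) remaining=[) $]
Step 47: reduce T->F. Stack=[( E - T] ptr=20 lookahead=) remaining=[) $]
Step 48: reduce E->E - T. Stack=[( E] ptr=20 lookahead=) remaining=[) $]
Step 49: shift ). Stack=[( E )] ptr=21 lookahead=$ remaining=[$]
Step 50: reduce F->( E ). Stack=[F] ptr=21 lookahead=$ remaining=[$]
Step 51: reduce T->F. Stack=[T] ptr=21 lookahead=$ remaining=[$]
Step 52: reduce E->T. Stack=[E] ptr=21 lookahead=$ remaining=[$]
Step 53: accept. Stack=[E] ptr=21 lookahead=$ remaining=[$]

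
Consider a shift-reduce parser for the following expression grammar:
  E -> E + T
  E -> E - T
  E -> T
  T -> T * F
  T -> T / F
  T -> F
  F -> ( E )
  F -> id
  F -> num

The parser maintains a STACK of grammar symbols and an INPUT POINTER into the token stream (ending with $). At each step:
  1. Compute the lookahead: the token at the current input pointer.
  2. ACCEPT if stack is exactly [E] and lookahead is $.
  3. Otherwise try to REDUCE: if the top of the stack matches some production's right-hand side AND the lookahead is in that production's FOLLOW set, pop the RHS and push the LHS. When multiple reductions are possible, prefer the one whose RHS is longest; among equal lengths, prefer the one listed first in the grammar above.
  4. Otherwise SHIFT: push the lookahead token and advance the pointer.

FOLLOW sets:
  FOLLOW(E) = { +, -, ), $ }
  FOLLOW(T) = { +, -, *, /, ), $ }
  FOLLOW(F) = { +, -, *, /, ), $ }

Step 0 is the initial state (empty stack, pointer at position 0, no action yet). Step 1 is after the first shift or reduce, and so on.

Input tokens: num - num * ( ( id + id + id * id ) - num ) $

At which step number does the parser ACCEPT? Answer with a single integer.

Answer: 43

Derivation:
Step 1: shift num. Stack=[num] ptr=1 lookahead=- remaining=[- num * ( ( id + id + id * id ) - num ) $]
Step 2: reduce F->num. Stack=[F] ptr=1 lookahead=- remaining=[- num * ( ( id + id + id * id ) - num ) $]
Step 3: reduce T->F. Stack=[T] ptr=1 lookahead=- remaining=[- num * ( ( id + id + id * id ) - num ) $]
Step 4: reduce E->T. Stack=[E] ptr=1 lookahead=- remaining=[- num * ( ( id + id + id * id ) - num ) $]
Step 5: shift -. Stack=[E -] ptr=2 lookahead=num remaining=[num * ( ( id + id + id * id ) - num ) $]
Step 6: shift num. Stack=[E - num] ptr=3 lookahead=* remaining=[* ( ( id + id + id * id ) - num ) $]
Step 7: reduce F->num. Stack=[E - F] ptr=3 lookahead=* remaining=[* ( ( id + id + id * id ) - num ) $]
Step 8: reduce T->F. Stack=[E - T] ptr=3 lookahead=* remaining=[* ( ( id + id + id * id ) - num ) $]
Step 9: shift *. Stack=[E - T *] ptr=4 lookahead=( remaining=[( ( id + id + id * id ) - num ) $]
Step 10: shift (. Stack=[E - T * (] ptr=5 lookahead=( remaining=[( id + id + id * id ) - num ) $]
Step 11: shift (. Stack=[E - T * ( (] ptr=6 lookahead=id remaining=[id + id + id * id ) - num ) $]
Step 12: shift id. Stack=[E - T * ( ( id] ptr=7 lookahead=+ remaining=[+ id + id * id ) - num ) $]
Step 13: reduce F->id. Stack=[E - T * ( ( F] ptr=7 lookahead=+ remaining=[+ id + id * id ) - num ) $]
Step 14: reduce T->F. Stack=[E - T * ( ( T] ptr=7 lookahead=+ remaining=[+ id + id * id ) - num ) $]
Step 15: reduce E->T. Stack=[E - T * ( ( E] ptr=7 lookahead=+ remaining=[+ id + id * id ) - num ) $]
Step 16: shift +. Stack=[E - T * ( ( E +] ptr=8 lookahead=id remaining=[id + id * id ) - num ) $]
Step 17: shift id. Stack=[E - T * ( ( E + id] ptr=9 lookahead=+ remaining=[+ id * id ) - num ) $]
Step 18: reduce F->id. Stack=[E - T * ( ( E + F] ptr=9 lookahead=+ remaining=[+ id * id ) - num ) $]
Step 19: reduce T->F. Stack=[E - T * ( ( E + T] ptr=9 lookahead=+ remaining=[+ id * id ) - num ) $]
Step 20: reduce E->E + T. Stack=[E - T * ( ( E] ptr=9 lookahead=+ remaining=[+ id * id ) - num ) $]
Step 21: shift +. Stack=[E - T * ( ( E +] ptr=10 lookahead=id remaining=[id * id ) - num ) $]
Step 22: shift id. Stack=[E - T * ( ( E + id] ptr=11 lookahead=* remaining=[* id ) - num ) $]
Step 23: reduce F->id. Stack=[E - T * ( ( E + F] ptr=11 lookahead=* remaining=[* id ) - num ) $]
Step 24: reduce T->F. Stack=[E - T * ( ( E + T] ptr=11 lookahead=* remaining=[* id ) - num ) $]
Step 25: shift *. Stack=[E - T * ( ( E + T *] ptr=12 lookahead=id remaining=[id ) - num ) $]
Step 26: shift id. Stack=[E - T * ( ( E + T * id] ptr=13 lookahead=) remaining=[) - num ) $]
Step 27: reduce F->id. Stack=[E - T * ( ( E + T * F] ptr=13 lookahead=) remaining=[) - num ) $]
Step 28: reduce T->T * F. Stack=[E - T * ( ( E + T] ptr=13 lookahead=) remaining=[) - num ) $]
Step 29: reduce E->E + T. Stack=[E - T * ( ( E] ptr=13 lookahead=) remaining=[) - num ) $]
Step 30: shift ). Stack=[E - T * ( ( E )] ptr=14 lookahead=- remaining=[- num ) $]
Step 31: reduce F->( E ). Stack=[E - T * ( F] ptr=14 lookahead=- remaining=[- num ) $]
Step 32: reduce T->F. Stack=[E - T * ( T] ptr=14 lookahead=- remaining=[- num ) $]
Step 33: reduce E->T. Stack=[E - T * ( E] ptr=14 lookahead=- remaining=[- num ) $]
Step 34: shift -. Stack=[E - T * ( E -] ptr=15 lookahead=num remaining=[num ) $]
Step 35: shift num. Stack=[E - T * ( E - num] ptr=16 lookahead=) remaining=[) $]
Step 36: reduce F->num. Stack=[E - T * ( E - F] ptr=16 lookahead=) remaining=[) $]
Step 37: reduce T->F. Stack=[E - T * ( E - T] ptr=16 lookahead=) remaining=[) $]
Step 38: reduce E->E - T. Stack=[E - T * ( E] ptr=16 lookahead=) remaining=[) $]
Step 39: shift ). Stack=[E - T * ( E )] ptr=17 lookahead=$ remaining=[$]
Step 40: reduce F->( E ). Stack=[E - T * F] ptr=17 lookahead=$ remaining=[$]
Step 41: reduce T->T * F. Stack=[E - T] ptr=17 lookahead=$ remaining=[$]
Step 42: reduce E->E - T. Stack=[E] ptr=17 lookahead=$ remaining=[$]
Step 43: accept. Stack=[E] ptr=17 lookahead=$ remaining=[$]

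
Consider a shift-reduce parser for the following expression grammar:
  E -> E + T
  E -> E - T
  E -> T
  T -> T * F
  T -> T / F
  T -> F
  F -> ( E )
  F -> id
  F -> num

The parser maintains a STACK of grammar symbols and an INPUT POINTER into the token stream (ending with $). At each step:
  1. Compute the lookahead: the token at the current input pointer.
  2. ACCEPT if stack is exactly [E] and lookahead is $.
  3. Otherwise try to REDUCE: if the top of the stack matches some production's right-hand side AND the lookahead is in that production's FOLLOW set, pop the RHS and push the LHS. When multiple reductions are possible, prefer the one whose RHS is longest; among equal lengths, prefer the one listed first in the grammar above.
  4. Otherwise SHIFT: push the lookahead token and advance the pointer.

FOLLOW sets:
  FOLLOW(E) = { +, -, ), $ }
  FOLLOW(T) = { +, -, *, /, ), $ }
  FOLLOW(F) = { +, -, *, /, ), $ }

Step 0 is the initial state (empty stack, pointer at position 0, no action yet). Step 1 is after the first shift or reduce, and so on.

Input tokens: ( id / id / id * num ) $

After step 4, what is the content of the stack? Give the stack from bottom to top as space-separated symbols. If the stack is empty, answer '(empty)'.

Step 1: shift (. Stack=[(] ptr=1 lookahead=id remaining=[id / id / id * num ) $]
Step 2: shift id. Stack=[( id] ptr=2 lookahead=/ remaining=[/ id / id * num ) $]
Step 3: reduce F->id. Stack=[( F] ptr=2 lookahead=/ remaining=[/ id / id * num ) $]
Step 4: reduce T->F. Stack=[( T] ptr=2 lookahead=/ remaining=[/ id / id * num ) $]

Answer: ( T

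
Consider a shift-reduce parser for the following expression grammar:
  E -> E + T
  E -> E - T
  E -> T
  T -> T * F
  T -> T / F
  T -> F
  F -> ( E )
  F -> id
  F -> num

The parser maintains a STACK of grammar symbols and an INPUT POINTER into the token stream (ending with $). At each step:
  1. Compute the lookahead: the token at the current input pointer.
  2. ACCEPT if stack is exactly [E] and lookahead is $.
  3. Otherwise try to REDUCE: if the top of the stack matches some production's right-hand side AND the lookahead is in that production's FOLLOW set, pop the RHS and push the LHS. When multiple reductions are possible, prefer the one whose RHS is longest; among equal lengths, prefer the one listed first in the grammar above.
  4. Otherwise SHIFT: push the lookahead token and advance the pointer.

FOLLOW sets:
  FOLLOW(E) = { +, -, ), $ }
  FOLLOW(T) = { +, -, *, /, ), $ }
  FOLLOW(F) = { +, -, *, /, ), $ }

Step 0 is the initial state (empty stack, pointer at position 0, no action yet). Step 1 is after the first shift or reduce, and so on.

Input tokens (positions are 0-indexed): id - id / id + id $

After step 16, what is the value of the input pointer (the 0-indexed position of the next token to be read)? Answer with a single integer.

Step 1: shift id. Stack=[id] ptr=1 lookahead=- remaining=[- id / id + id $]
Step 2: reduce F->id. Stack=[F] ptr=1 lookahead=- remaining=[- id / id + id $]
Step 3: reduce T->F. Stack=[T] ptr=1 lookahead=- remaining=[- id / id + id $]
Step 4: reduce E->T. Stack=[E] ptr=1 lookahead=- remaining=[- id / id + id $]
Step 5: shift -. Stack=[E -] ptr=2 lookahead=id remaining=[id / id + id $]
Step 6: shift id. Stack=[E - id] ptr=3 lookahead=/ remaining=[/ id + id $]
Step 7: reduce F->id. Stack=[E - F] ptr=3 lookahead=/ remaining=[/ id + id $]
Step 8: reduce T->F. Stack=[E - T] ptr=3 lookahead=/ remaining=[/ id + id $]
Step 9: shift /. Stack=[E - T /] ptr=4 lookahead=id remaining=[id + id $]
Step 10: shift id. Stack=[E - T / id] ptr=5 lookahead=+ remaining=[+ id $]
Step 11: reduce F->id. Stack=[E - T / F] ptr=5 lookahead=+ remaining=[+ id $]
Step 12: reduce T->T / F. Stack=[E - T] ptr=5 lookahead=+ remaining=[+ id $]
Step 13: reduce E->E - T. Stack=[E] ptr=5 lookahead=+ remaining=[+ id $]
Step 14: shift +. Stack=[E +] ptr=6 lookahead=id remaining=[id $]
Step 15: shift id. Stack=[E + id] ptr=7 lookahead=$ remaining=[$]
Step 16: reduce F->id. Stack=[E + F] ptr=7 lookahead=$ remaining=[$]

Answer: 7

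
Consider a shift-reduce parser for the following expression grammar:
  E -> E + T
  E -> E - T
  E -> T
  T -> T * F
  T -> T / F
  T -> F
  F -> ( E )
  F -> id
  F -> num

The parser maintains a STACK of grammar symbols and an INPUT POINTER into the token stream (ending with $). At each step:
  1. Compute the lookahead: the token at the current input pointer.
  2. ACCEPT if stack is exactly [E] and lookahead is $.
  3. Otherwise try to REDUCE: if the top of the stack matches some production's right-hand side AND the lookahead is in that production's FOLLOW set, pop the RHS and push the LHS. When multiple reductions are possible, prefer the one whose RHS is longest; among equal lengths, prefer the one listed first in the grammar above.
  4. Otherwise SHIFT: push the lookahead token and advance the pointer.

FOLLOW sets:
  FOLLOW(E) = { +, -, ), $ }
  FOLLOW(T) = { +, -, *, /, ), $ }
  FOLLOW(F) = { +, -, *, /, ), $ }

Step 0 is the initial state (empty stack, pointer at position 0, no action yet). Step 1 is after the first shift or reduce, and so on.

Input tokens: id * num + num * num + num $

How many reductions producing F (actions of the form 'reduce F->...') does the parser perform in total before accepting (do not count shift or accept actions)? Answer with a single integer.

Step 1: shift id. Stack=[id] ptr=1 lookahead=* remaining=[* num + num * num + num $]
Step 2: reduce F->id. Stack=[F] ptr=1 lookahead=* remaining=[* num + num * num + num $]
Step 3: reduce T->F. Stack=[T] ptr=1 lookahead=* remaining=[* num + num * num + num $]
Step 4: shift *. Stack=[T *] ptr=2 lookahead=num remaining=[num + num * num + num $]
Step 5: shift num. Stack=[T * num] ptr=3 lookahead=+ remaining=[+ num * num + num $]
Step 6: reduce F->num. Stack=[T * F] ptr=3 lookahead=+ remaining=[+ num * num + num $]
Step 7: reduce T->T * F. Stack=[T] ptr=3 lookahead=+ remaining=[+ num * num + num $]
Step 8: reduce E->T. Stack=[E] ptr=3 lookahead=+ remaining=[+ num * num + num $]
Step 9: shift +. Stack=[E +] ptr=4 lookahead=num remaining=[num * num + num $]
Step 10: shift num. Stack=[E + num] ptr=5 lookahead=* remaining=[* num + num $]
Step 11: reduce F->num. Stack=[E + F] ptr=5 lookahead=* remaining=[* num + num $]
Step 12: reduce T->F. Stack=[E + T] ptr=5 lookahead=* remaining=[* num + num $]
Step 13: shift *. Stack=[E + T *] ptr=6 lookahead=num remaining=[num + num $]
Step 14: shift num. Stack=[E + T * num] ptr=7 lookahead=+ remaining=[+ num $]
Step 15: reduce F->num. Stack=[E + T * F] ptr=7 lookahead=+ remaining=[+ num $]
Step 16: reduce T->T * F. Stack=[E + T] ptr=7 lookahead=+ remaining=[+ num $]
Step 17: reduce E->E + T. Stack=[E] ptr=7 lookahead=+ remaining=[+ num $]
Step 18: shift +. Stack=[E +] ptr=8 lookahead=num remaining=[num $]
Step 19: shift num. Stack=[E + num] ptr=9 lookahead=$ remaining=[$]
Step 20: reduce F->num. Stack=[E + F] ptr=9 lookahead=$ remaining=[$]
Step 21: reduce T->F. Stack=[E + T] ptr=9 lookahead=$ remaining=[$]
Step 22: reduce E->E + T. Stack=[E] ptr=9 lookahead=$ remaining=[$]
Step 23: accept. Stack=[E] ptr=9 lookahead=$ remaining=[$]

Answer: 5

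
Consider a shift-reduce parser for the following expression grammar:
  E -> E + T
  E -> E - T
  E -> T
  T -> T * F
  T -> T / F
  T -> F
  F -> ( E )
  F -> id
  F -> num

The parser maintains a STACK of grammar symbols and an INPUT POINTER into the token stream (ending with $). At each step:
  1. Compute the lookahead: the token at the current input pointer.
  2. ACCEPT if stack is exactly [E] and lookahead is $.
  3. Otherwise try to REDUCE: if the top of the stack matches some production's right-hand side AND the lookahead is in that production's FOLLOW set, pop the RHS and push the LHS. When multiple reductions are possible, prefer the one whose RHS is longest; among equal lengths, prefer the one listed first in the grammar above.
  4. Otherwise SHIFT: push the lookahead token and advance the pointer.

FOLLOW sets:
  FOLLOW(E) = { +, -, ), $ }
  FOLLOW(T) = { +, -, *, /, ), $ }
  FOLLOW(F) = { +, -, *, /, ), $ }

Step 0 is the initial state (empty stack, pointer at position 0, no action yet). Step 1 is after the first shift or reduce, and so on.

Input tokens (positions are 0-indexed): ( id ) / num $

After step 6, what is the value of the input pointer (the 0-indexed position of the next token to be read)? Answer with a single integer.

Answer: 3

Derivation:
Step 1: shift (. Stack=[(] ptr=1 lookahead=id remaining=[id ) / num $]
Step 2: shift id. Stack=[( id] ptr=2 lookahead=) remaining=[) / num $]
Step 3: reduce F->id. Stack=[( F] ptr=2 lookahead=) remaining=[) / num $]
Step 4: reduce T->F. Stack=[( T] ptr=2 lookahead=) remaining=[) / num $]
Step 5: reduce E->T. Stack=[( E] ptr=2 lookahead=) remaining=[) / num $]
Step 6: shift ). Stack=[( E )] ptr=3 lookahead=/ remaining=[/ num $]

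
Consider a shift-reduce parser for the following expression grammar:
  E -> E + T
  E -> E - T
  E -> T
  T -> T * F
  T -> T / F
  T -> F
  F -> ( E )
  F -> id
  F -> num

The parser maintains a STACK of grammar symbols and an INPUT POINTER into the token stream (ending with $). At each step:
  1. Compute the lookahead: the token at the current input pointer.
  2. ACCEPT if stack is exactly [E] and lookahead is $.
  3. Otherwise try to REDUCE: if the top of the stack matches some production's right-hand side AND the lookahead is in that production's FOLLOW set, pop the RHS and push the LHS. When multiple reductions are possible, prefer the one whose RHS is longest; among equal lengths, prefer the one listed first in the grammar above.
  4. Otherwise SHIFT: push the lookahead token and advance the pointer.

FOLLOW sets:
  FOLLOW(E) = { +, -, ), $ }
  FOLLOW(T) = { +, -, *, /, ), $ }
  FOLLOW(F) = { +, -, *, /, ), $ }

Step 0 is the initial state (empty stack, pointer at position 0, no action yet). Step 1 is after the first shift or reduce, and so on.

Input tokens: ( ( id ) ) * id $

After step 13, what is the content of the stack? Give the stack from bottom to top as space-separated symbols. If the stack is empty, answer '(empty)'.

Step 1: shift (. Stack=[(] ptr=1 lookahead=( remaining=[( id ) ) * id $]
Step 2: shift (. Stack=[( (] ptr=2 lookahead=id remaining=[id ) ) * id $]
Step 3: shift id. Stack=[( ( id] ptr=3 lookahead=) remaining=[) ) * id $]
Step 4: reduce F->id. Stack=[( ( F] ptr=3 lookahead=) remaining=[) ) * id $]
Step 5: reduce T->F. Stack=[( ( T] ptr=3 lookahead=) remaining=[) ) * id $]
Step 6: reduce E->T. Stack=[( ( E] ptr=3 lookahead=) remaining=[) ) * id $]
Step 7: shift ). Stack=[( ( E )] ptr=4 lookahead=) remaining=[) * id $]
Step 8: reduce F->( E ). Stack=[( F] ptr=4 lookahead=) remaining=[) * id $]
Step 9: reduce T->F. Stack=[( T] ptr=4 lookahead=) remaining=[) * id $]
Step 10: reduce E->T. Stack=[( E] ptr=4 lookahead=) remaining=[) * id $]
Step 11: shift ). Stack=[( E )] ptr=5 lookahead=* remaining=[* id $]
Step 12: reduce F->( E ). Stack=[F] ptr=5 lookahead=* remaining=[* id $]
Step 13: reduce T->F. Stack=[T] ptr=5 lookahead=* remaining=[* id $]

Answer: T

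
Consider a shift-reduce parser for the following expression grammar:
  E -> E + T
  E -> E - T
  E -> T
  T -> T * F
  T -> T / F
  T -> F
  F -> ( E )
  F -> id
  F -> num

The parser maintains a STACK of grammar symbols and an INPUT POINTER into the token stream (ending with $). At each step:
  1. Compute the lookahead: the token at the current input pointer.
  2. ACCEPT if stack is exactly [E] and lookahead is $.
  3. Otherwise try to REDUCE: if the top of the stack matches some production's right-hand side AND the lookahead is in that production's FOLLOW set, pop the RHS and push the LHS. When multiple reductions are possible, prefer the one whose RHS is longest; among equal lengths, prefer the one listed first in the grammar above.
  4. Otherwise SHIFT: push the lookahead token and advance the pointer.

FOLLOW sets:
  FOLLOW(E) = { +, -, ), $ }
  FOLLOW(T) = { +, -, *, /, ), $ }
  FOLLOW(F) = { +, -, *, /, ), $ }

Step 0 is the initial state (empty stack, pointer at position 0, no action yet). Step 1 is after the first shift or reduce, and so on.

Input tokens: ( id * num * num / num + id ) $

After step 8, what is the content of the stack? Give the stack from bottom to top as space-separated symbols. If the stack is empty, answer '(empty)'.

Answer: ( T

Derivation:
Step 1: shift (. Stack=[(] ptr=1 lookahead=id remaining=[id * num * num / num + id ) $]
Step 2: shift id. Stack=[( id] ptr=2 lookahead=* remaining=[* num * num / num + id ) $]
Step 3: reduce F->id. Stack=[( F] ptr=2 lookahead=* remaining=[* num * num / num + id ) $]
Step 4: reduce T->F. Stack=[( T] ptr=2 lookahead=* remaining=[* num * num / num + id ) $]
Step 5: shift *. Stack=[( T *] ptr=3 lookahead=num remaining=[num * num / num + id ) $]
Step 6: shift num. Stack=[( T * num] ptr=4 lookahead=* remaining=[* num / num + id ) $]
Step 7: reduce F->num. Stack=[( T * F] ptr=4 lookahead=* remaining=[* num / num + id ) $]
Step 8: reduce T->T * F. Stack=[( T] ptr=4 lookahead=* remaining=[* num / num + id ) $]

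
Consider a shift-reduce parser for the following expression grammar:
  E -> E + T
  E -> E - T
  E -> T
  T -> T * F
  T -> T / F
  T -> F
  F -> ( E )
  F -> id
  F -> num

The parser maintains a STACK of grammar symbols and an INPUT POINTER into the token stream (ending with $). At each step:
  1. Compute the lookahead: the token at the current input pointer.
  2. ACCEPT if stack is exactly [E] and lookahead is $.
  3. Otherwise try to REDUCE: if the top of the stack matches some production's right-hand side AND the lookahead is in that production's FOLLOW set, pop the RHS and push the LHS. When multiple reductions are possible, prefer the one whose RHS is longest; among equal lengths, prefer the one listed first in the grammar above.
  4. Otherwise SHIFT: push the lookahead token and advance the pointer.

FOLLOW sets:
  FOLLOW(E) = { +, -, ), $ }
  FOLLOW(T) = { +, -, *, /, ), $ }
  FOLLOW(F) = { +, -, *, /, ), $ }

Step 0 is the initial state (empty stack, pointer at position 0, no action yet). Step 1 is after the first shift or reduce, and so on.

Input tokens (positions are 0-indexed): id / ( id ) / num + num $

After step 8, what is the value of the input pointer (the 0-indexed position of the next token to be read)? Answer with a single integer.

Step 1: shift id. Stack=[id] ptr=1 lookahead=/ remaining=[/ ( id ) / num + num $]
Step 2: reduce F->id. Stack=[F] ptr=1 lookahead=/ remaining=[/ ( id ) / num + num $]
Step 3: reduce T->F. Stack=[T] ptr=1 lookahead=/ remaining=[/ ( id ) / num + num $]
Step 4: shift /. Stack=[T /] ptr=2 lookahead=( remaining=[( id ) / num + num $]
Step 5: shift (. Stack=[T / (] ptr=3 lookahead=id remaining=[id ) / num + num $]
Step 6: shift id. Stack=[T / ( id] ptr=4 lookahead=) remaining=[) / num + num $]
Step 7: reduce F->id. Stack=[T / ( F] ptr=4 lookahead=) remaining=[) / num + num $]
Step 8: reduce T->F. Stack=[T / ( T] ptr=4 lookahead=) remaining=[) / num + num $]

Answer: 4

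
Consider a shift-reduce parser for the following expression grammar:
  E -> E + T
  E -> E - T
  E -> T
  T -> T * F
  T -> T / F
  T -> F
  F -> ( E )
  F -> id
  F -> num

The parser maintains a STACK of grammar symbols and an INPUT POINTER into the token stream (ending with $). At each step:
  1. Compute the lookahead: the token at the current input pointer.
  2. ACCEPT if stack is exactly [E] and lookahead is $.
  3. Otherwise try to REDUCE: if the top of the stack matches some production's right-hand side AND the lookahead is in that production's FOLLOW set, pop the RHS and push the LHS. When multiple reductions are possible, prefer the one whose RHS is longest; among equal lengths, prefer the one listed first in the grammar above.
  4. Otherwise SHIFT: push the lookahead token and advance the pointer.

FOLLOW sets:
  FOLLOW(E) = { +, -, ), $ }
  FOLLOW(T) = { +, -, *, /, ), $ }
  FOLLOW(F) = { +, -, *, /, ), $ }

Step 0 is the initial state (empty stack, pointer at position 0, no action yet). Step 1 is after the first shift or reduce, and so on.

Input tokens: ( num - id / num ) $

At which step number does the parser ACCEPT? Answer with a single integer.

Step 1: shift (. Stack=[(] ptr=1 lookahead=num remaining=[num - id / num ) $]
Step 2: shift num. Stack=[( num] ptr=2 lookahead=- remaining=[- id / num ) $]
Step 3: reduce F->num. Stack=[( F] ptr=2 lookahead=- remaining=[- id / num ) $]
Step 4: reduce T->F. Stack=[( T] ptr=2 lookahead=- remaining=[- id / num ) $]
Step 5: reduce E->T. Stack=[( E] ptr=2 lookahead=- remaining=[- id / num ) $]
Step 6: shift -. Stack=[( E -] ptr=3 lookahead=id remaining=[id / num ) $]
Step 7: shift id. Stack=[( E - id] ptr=4 lookahead=/ remaining=[/ num ) $]
Step 8: reduce F->id. Stack=[( E - F] ptr=4 lookahead=/ remaining=[/ num ) $]
Step 9: reduce T->F. Stack=[( E - T] ptr=4 lookahead=/ remaining=[/ num ) $]
Step 10: shift /. Stack=[( E - T /] ptr=5 lookahead=num remaining=[num ) $]
Step 11: shift num. Stack=[( E - T / num] ptr=6 lookahead=) remaining=[) $]
Step 12: reduce F->num. Stack=[( E - T / F] ptr=6 lookahead=) remaining=[) $]
Step 13: reduce T->T / F. Stack=[( E - T] ptr=6 lookahead=) remaining=[) $]
Step 14: reduce E->E - T. Stack=[( E] ptr=6 lookahead=) remaining=[) $]
Step 15: shift ). Stack=[( E )] ptr=7 lookahead=$ remaining=[$]
Step 16: reduce F->( E ). Stack=[F] ptr=7 lookahead=$ remaining=[$]
Step 17: reduce T->F. Stack=[T] ptr=7 lookahead=$ remaining=[$]
Step 18: reduce E->T. Stack=[E] ptr=7 lookahead=$ remaining=[$]
Step 19: accept. Stack=[E] ptr=7 lookahead=$ remaining=[$]

Answer: 19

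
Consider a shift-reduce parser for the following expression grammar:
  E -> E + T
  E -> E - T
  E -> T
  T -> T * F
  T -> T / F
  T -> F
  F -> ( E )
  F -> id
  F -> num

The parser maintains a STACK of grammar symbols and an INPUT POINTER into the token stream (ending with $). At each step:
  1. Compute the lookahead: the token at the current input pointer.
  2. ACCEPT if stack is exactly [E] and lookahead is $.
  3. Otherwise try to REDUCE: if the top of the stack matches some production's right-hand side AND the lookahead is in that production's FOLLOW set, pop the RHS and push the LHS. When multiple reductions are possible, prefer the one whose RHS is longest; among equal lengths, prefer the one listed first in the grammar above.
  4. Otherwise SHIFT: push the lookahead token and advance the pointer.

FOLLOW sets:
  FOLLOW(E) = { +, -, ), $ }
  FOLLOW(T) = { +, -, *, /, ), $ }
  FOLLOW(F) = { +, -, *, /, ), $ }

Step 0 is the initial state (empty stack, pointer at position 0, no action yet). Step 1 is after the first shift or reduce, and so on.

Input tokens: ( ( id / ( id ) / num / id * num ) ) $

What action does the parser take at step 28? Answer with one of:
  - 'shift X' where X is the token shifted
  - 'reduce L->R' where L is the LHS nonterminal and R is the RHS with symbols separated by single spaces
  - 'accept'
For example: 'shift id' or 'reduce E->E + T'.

Step 1: shift (. Stack=[(] ptr=1 lookahead=( remaining=[( id / ( id ) / num / id * num ) ) $]
Step 2: shift (. Stack=[( (] ptr=2 lookahead=id remaining=[id / ( id ) / num / id * num ) ) $]
Step 3: shift id. Stack=[( ( id] ptr=3 lookahead=/ remaining=[/ ( id ) / num / id * num ) ) $]
Step 4: reduce F->id. Stack=[( ( F] ptr=3 lookahead=/ remaining=[/ ( id ) / num / id * num ) ) $]
Step 5: reduce T->F. Stack=[( ( T] ptr=3 lookahead=/ remaining=[/ ( id ) / num / id * num ) ) $]
Step 6: shift /. Stack=[( ( T /] ptr=4 lookahead=( remaining=[( id ) / num / id * num ) ) $]
Step 7: shift (. Stack=[( ( T / (] ptr=5 lookahead=id remaining=[id ) / num / id * num ) ) $]
Step 8: shift id. Stack=[( ( T / ( id] ptr=6 lookahead=) remaining=[) / num / id * num ) ) $]
Step 9: reduce F->id. Stack=[( ( T / ( F] ptr=6 lookahead=) remaining=[) / num / id * num ) ) $]
Step 10: reduce T->F. Stack=[( ( T / ( T] ptr=6 lookahead=) remaining=[) / num / id * num ) ) $]
Step 11: reduce E->T. Stack=[( ( T / ( E] ptr=6 lookahead=) remaining=[) / num / id * num ) ) $]
Step 12: shift ). Stack=[( ( T / ( E )] ptr=7 lookahead=/ remaining=[/ num / id * num ) ) $]
Step 13: reduce F->( E ). Stack=[( ( T / F] ptr=7 lookahead=/ remaining=[/ num / id * num ) ) $]
Step 14: reduce T->T / F. Stack=[( ( T] ptr=7 lookahead=/ remaining=[/ num / id * num ) ) $]
Step 15: shift /. Stack=[( ( T /] ptr=8 lookahead=num remaining=[num / id * num ) ) $]
Step 16: shift num. Stack=[( ( T / num] ptr=9 lookahead=/ remaining=[/ id * num ) ) $]
Step 17: reduce F->num. Stack=[( ( T / F] ptr=9 lookahead=/ remaining=[/ id * num ) ) $]
Step 18: reduce T->T / F. Stack=[( ( T] ptr=9 lookahead=/ remaining=[/ id * num ) ) $]
Step 19: shift /. Stack=[( ( T /] ptr=10 lookahead=id remaining=[id * num ) ) $]
Step 20: shift id. Stack=[( ( T / id] ptr=11 lookahead=* remaining=[* num ) ) $]
Step 21: reduce F->id. Stack=[( ( T / F] ptr=11 lookahead=* remaining=[* num ) ) $]
Step 22: reduce T->T / F. Stack=[( ( T] ptr=11 lookahead=* remaining=[* num ) ) $]
Step 23: shift *. Stack=[( ( T *] ptr=12 lookahead=num remaining=[num ) ) $]
Step 24: shift num. Stack=[( ( T * num] ptr=13 lookahead=) remaining=[) ) $]
Step 25: reduce F->num. Stack=[( ( T * F] ptr=13 lookahead=) remaining=[) ) $]
Step 26: reduce T->T * F. Stack=[( ( T] ptr=13 lookahead=) remaining=[) ) $]
Step 27: reduce E->T. Stack=[( ( E] ptr=13 lookahead=) remaining=[) ) $]
Step 28: shift ). Stack=[( ( E )] ptr=14 lookahead=) remaining=[) $]

Answer: shift )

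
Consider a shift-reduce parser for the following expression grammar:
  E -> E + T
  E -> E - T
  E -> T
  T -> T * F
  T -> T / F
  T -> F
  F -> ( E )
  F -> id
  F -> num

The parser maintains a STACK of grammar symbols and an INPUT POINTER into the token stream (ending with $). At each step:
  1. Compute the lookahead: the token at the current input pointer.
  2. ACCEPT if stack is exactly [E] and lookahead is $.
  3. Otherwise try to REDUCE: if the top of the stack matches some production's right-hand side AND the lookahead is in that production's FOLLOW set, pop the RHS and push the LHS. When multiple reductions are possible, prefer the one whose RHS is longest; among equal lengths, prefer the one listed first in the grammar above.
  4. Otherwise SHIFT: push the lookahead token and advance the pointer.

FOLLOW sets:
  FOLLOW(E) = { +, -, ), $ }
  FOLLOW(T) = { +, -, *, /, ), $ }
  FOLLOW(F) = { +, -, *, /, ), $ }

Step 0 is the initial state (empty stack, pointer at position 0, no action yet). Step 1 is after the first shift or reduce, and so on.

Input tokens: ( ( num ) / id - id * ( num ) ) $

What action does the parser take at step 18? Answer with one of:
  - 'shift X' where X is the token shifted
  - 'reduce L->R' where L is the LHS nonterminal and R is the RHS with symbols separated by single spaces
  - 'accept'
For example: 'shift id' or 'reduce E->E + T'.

Answer: reduce T->F

Derivation:
Step 1: shift (. Stack=[(] ptr=1 lookahead=( remaining=[( num ) / id - id * ( num ) ) $]
Step 2: shift (. Stack=[( (] ptr=2 lookahead=num remaining=[num ) / id - id * ( num ) ) $]
Step 3: shift num. Stack=[( ( num] ptr=3 lookahead=) remaining=[) / id - id * ( num ) ) $]
Step 4: reduce F->num. Stack=[( ( F] ptr=3 lookahead=) remaining=[) / id - id * ( num ) ) $]
Step 5: reduce T->F. Stack=[( ( T] ptr=3 lookahead=) remaining=[) / id - id * ( num ) ) $]
Step 6: reduce E->T. Stack=[( ( E] ptr=3 lookahead=) remaining=[) / id - id * ( num ) ) $]
Step 7: shift ). Stack=[( ( E )] ptr=4 lookahead=/ remaining=[/ id - id * ( num ) ) $]
Step 8: reduce F->( E ). Stack=[( F] ptr=4 lookahead=/ remaining=[/ id - id * ( num ) ) $]
Step 9: reduce T->F. Stack=[( T] ptr=4 lookahead=/ remaining=[/ id - id * ( num ) ) $]
Step 10: shift /. Stack=[( T /] ptr=5 lookahead=id remaining=[id - id * ( num ) ) $]
Step 11: shift id. Stack=[( T / id] ptr=6 lookahead=- remaining=[- id * ( num ) ) $]
Step 12: reduce F->id. Stack=[( T / F] ptr=6 lookahead=- remaining=[- id * ( num ) ) $]
Step 13: reduce T->T / F. Stack=[( T] ptr=6 lookahead=- remaining=[- id * ( num ) ) $]
Step 14: reduce E->T. Stack=[( E] ptr=6 lookahead=- remaining=[- id * ( num ) ) $]
Step 15: shift -. Stack=[( E -] ptr=7 lookahead=id remaining=[id * ( num ) ) $]
Step 16: shift id. Stack=[( E - id] ptr=8 lookahead=* remaining=[* ( num ) ) $]
Step 17: reduce F->id. Stack=[( E - F] ptr=8 lookahead=* remaining=[* ( num ) ) $]
Step 18: reduce T->F. Stack=[( E - T] ptr=8 lookahead=* remaining=[* ( num ) ) $]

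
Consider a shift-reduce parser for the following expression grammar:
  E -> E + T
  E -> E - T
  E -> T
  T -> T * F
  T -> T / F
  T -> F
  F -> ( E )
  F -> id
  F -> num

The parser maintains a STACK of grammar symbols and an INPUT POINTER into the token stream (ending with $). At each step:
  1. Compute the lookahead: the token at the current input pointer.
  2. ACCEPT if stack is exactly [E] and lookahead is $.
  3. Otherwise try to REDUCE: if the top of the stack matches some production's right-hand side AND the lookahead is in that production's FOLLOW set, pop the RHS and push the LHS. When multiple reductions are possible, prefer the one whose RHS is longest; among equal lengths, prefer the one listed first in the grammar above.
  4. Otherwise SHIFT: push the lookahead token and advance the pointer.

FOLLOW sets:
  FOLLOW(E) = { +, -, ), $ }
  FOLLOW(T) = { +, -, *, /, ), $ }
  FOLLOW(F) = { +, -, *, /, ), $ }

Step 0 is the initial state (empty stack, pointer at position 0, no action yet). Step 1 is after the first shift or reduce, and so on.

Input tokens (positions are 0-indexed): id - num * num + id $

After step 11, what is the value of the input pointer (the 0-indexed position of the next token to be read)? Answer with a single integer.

Answer: 5

Derivation:
Step 1: shift id. Stack=[id] ptr=1 lookahead=- remaining=[- num * num + id $]
Step 2: reduce F->id. Stack=[F] ptr=1 lookahead=- remaining=[- num * num + id $]
Step 3: reduce T->F. Stack=[T] ptr=1 lookahead=- remaining=[- num * num + id $]
Step 4: reduce E->T. Stack=[E] ptr=1 lookahead=- remaining=[- num * num + id $]
Step 5: shift -. Stack=[E -] ptr=2 lookahead=num remaining=[num * num + id $]
Step 6: shift num. Stack=[E - num] ptr=3 lookahead=* remaining=[* num + id $]
Step 7: reduce F->num. Stack=[E - F] ptr=3 lookahead=* remaining=[* num + id $]
Step 8: reduce T->F. Stack=[E - T] ptr=3 lookahead=* remaining=[* num + id $]
Step 9: shift *. Stack=[E - T *] ptr=4 lookahead=num remaining=[num + id $]
Step 10: shift num. Stack=[E - T * num] ptr=5 lookahead=+ remaining=[+ id $]
Step 11: reduce F->num. Stack=[E - T * F] ptr=5 lookahead=+ remaining=[+ id $]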